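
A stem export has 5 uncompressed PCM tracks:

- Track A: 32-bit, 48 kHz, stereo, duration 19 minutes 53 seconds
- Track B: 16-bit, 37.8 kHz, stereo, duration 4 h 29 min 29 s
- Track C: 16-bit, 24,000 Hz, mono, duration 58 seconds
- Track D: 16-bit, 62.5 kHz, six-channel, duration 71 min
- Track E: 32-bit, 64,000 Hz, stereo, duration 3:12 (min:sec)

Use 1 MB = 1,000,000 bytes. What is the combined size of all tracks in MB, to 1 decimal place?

Track A: 19 minutes 53 seconds = 1,193 s; 48,000 × 1,193 × 4 × 2 = 458,112,000 bytes.
Track B: 4 h 29 min 29 s = 16,169 s; 37,800 × 16,169 × 2 × 2 = 2,444,752,800 bytes.
Track C: 24,000 × 58 × 2 × 1 = 2,784,000 bytes.
Track D: 71 min = 4,260 s; 62,500 × 4,260 × 2 × 6 = 3,195,000,000 bytes.
Track E: 3:12 (min:sec) = 192 s; 64,000 × 192 × 4 × 2 = 98,304,000 bytes.
Total = 6,198,952,800 bytes = 6199.0 MB.

6199.0 MB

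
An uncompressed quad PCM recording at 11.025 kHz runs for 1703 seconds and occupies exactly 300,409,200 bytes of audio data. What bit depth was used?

Bytes per sample = 300,409,200 / (11,025 × 1,703 × 4) = 300,409,200 / 75,102,300 = 4.
Bit depth = 4 × 8 = 32 bits.

32 bits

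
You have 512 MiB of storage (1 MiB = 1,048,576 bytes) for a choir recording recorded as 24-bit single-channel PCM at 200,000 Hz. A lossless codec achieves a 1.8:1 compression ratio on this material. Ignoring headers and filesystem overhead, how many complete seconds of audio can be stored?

Uncompressed byte rate = 200,000 × 3 × 1 = 600,000 bytes/s.
After 1.8:1 compression, effective rate ≈ 333333.33 bytes/s.
Capacity = 512 × 1,048,576 = 536,870,912 bytes.
536,870,912 / effective rate ≈ 1610.61 s → 1,610 seconds.

1,610 seconds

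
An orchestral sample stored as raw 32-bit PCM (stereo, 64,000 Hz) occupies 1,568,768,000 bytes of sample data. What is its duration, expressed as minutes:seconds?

51:04

Byte rate = 64,000 × 4 × 2 = 512,000 bytes/s.
Duration = 1,568,768,000 / 512,000 = 3,064 s.
3,064 s = 51:04.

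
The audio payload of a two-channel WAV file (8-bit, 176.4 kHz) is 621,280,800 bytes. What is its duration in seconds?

1,761 seconds

Byte rate = 176,400 × 1 × 2 = 352,800 bytes/s.
Duration = 621,280,800 / 352,800 = 1,761 s.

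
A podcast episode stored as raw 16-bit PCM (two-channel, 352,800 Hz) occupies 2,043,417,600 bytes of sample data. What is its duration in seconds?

Byte rate = 352,800 × 2 × 2 = 1,411,200 bytes/s.
Duration = 2,043,417,600 / 1,411,200 = 1,448 s.

1,448 seconds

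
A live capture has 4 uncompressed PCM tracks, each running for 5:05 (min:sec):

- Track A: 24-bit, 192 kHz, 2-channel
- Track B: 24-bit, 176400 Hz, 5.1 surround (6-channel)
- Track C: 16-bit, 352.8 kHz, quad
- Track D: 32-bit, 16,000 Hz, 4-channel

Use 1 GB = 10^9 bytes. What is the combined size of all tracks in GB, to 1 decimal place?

2.3 GB

5:05 (min:sec) = 305 s.
Track A: 192,000 × 305 × 3 × 2 = 351,360,000 bytes.
Track B: 176,400 × 305 × 3 × 6 = 968,436,000 bytes.
Track C: 352,800 × 305 × 2 × 4 = 860,832,000 bytes.
Track D: 16,000 × 305 × 4 × 4 = 78,080,000 bytes.
Total = 2,258,708,000 bytes = 2.3 GB.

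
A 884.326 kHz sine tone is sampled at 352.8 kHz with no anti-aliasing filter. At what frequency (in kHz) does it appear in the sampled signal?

Nyquist = 352,800/2 = 176,400 Hz; 884,326 Hz exceeds it.
Alias = |884,326 − 3×352,800| = |884,326 − 1,058,400| = 174,074 Hz = 174.074 kHz.

174.074 kHz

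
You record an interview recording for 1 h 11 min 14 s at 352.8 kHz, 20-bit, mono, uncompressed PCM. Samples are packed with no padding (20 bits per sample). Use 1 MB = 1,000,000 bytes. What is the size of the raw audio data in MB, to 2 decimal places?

Duration = 1 h 11 min 14 s = 4,274 s.
Bits = 352,800 × 4,274 × 20 × 1 = 30,157,344,000 bits = 3,769,668,000 bytes.
3,769,668,000 / 1,000,000 = 3769.67 MB.

3769.67 MB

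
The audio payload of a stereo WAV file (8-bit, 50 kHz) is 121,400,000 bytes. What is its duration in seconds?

1,214 seconds

Byte rate = 50,000 × 1 × 2 = 100,000 bytes/s.
Duration = 121,400,000 / 100,000 = 1,214 s.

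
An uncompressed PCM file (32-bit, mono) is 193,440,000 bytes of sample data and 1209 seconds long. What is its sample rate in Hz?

Bytes = sample_rate × seconds × bytes_per_sample × channels.
sample_rate = 193,440,000 / (1,209 × 4 × 1) = 193,440,000 / 4,836 = 40,000 Hz.

40,000 Hz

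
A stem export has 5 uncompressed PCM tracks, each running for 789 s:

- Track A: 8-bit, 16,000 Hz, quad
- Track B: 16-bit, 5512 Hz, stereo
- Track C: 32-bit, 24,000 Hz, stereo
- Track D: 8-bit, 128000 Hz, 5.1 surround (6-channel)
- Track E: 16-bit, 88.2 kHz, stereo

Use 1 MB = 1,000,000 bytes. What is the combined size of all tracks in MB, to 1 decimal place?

Track A: 16,000 × 789 × 1 × 4 = 50,496,000 bytes.
Track B: 5,512 × 789 × 2 × 2 = 17,395,872 bytes.
Track C: 24,000 × 789 × 4 × 2 = 151,488,000 bytes.
Track D: 128,000 × 789 × 1 × 6 = 605,952,000 bytes.
Track E: 88,200 × 789 × 2 × 2 = 278,359,200 bytes.
Total = 1,103,691,072 bytes = 1103.7 MB.

1103.7 MB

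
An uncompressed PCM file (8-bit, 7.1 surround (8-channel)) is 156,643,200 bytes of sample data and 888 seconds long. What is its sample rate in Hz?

22,050 Hz

Bytes = sample_rate × seconds × bytes_per_sample × channels.
sample_rate = 156,643,200 / (888 × 1 × 8) = 156,643,200 / 7,104 = 22,050 Hz.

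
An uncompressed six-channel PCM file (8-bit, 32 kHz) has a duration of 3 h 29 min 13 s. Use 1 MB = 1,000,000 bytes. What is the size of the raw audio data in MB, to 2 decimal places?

2410.18 MB

Duration = 3 h 29 min 13 s = 12,553 s.
Bytes = 32,000 samples/s × 12,553 s × 1 bytes/sample × 6 ch = 2,410,176,000 bytes.
2,410,176,000 / 1,000,000 = 2410.18 MB.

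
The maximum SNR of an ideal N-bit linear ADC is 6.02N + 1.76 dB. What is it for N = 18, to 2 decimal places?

110.12 dB

6.02 × 18 + 1.76 = 110.12 dB.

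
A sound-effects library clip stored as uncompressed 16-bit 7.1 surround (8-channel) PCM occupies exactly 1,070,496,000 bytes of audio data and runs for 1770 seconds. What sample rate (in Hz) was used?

Bytes = sample_rate × seconds × bytes_per_sample × channels.
sample_rate = 1,070,496,000 / (1,770 × 2 × 8) = 1,070,496,000 / 28,320 = 37,800 Hz.

37,800 Hz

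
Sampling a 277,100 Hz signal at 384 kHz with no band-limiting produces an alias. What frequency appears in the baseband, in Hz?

Nyquist = 384,000/2 = 192,000 Hz; 277,100 Hz exceeds it.
Alias = |277,100 − 1×384,000| = |277,100 − 384,000| = 106,900 Hz.

106,900 Hz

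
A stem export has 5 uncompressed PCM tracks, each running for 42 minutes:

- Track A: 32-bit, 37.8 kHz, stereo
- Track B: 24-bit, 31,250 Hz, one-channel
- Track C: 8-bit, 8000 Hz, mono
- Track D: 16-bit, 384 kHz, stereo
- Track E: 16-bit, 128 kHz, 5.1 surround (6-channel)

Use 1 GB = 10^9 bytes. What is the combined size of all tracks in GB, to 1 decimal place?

42 minutes = 2,520 s.
Track A: 37,800 × 2,520 × 4 × 2 = 762,048,000 bytes.
Track B: 31,250 × 2,520 × 3 × 1 = 236,250,000 bytes.
Track C: 8,000 × 2,520 × 1 × 1 = 20,160,000 bytes.
Track D: 384,000 × 2,520 × 2 × 2 = 3,870,720,000 bytes.
Track E: 128,000 × 2,520 × 2 × 6 = 3,870,720,000 bytes.
Total = 8,759,898,000 bytes = 8.8 GB.

8.8 GB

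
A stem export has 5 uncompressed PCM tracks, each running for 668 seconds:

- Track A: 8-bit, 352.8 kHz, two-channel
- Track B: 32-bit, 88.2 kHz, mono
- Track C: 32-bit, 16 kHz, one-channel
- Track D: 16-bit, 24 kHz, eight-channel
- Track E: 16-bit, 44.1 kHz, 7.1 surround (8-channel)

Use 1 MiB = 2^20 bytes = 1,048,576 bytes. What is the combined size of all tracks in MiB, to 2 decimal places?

1409.16 MiB

Track A: 352,800 × 668 × 1 × 2 = 471,340,800 bytes.
Track B: 88,200 × 668 × 4 × 1 = 235,670,400 bytes.
Track C: 16,000 × 668 × 4 × 1 = 42,752,000 bytes.
Track D: 24,000 × 668 × 2 × 8 = 256,512,000 bytes.
Track E: 44,100 × 668 × 2 × 8 = 471,340,800 bytes.
Total = 1,477,616,000 bytes = 1409.16 MiB.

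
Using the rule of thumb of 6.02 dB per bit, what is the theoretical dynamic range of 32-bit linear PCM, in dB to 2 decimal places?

192.64 dB

32 × 6.02 = 192.64 dB.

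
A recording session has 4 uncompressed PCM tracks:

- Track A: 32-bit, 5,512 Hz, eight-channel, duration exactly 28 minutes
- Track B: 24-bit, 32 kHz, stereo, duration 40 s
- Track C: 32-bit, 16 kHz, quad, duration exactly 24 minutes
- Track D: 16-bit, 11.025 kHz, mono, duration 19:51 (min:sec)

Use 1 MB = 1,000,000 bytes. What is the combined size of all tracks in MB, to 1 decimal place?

Track A: exactly 28 minutes = 1,680 s; 5,512 × 1,680 × 4 × 8 = 296,325,120 bytes.
Track B: 32,000 × 40 × 3 × 2 = 7,680,000 bytes.
Track C: exactly 24 minutes = 1,440 s; 16,000 × 1,440 × 4 × 4 = 368,640,000 bytes.
Track D: 19:51 (min:sec) = 1,191 s; 11,025 × 1,191 × 2 × 1 = 26,261,550 bytes.
Total = 698,906,670 bytes = 698.9 MB.

698.9 MB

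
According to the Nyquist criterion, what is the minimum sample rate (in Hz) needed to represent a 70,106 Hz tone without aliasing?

Minimum sample rate = 2 × 70,106 Hz = 140,212 Hz.

140,212 Hz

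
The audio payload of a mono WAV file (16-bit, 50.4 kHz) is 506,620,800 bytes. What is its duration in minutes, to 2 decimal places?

83.77 minutes

Byte rate = 50,400 × 2 × 1 = 100,800 bytes/s.
Duration = 506,620,800 / 100,800 = 5,026 s.
5,026 s / 60 = 83.77 minutes.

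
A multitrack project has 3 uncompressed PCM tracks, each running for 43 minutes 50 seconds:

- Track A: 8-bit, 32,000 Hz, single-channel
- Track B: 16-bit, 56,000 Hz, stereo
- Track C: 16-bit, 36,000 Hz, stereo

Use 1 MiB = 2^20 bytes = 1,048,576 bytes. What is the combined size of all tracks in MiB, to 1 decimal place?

43 minutes 50 seconds = 2,630 s.
Track A: 32,000 × 2,630 × 1 × 1 = 84,160,000 bytes.
Track B: 56,000 × 2,630 × 2 × 2 = 589,120,000 bytes.
Track C: 36,000 × 2,630 × 2 × 2 = 378,720,000 bytes.
Total = 1,052,000,000 bytes = 1003.3 MiB.

1003.3 MiB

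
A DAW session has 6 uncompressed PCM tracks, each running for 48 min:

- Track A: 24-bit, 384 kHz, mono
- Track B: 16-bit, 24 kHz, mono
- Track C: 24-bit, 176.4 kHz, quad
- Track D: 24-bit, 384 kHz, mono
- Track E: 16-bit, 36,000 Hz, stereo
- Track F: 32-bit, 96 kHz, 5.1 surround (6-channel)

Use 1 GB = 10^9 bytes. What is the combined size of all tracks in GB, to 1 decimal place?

19.9 GB

48 min = 2,880 s.
Track A: 384,000 × 2,880 × 3 × 1 = 3,317,760,000 bytes.
Track B: 24,000 × 2,880 × 2 × 1 = 138,240,000 bytes.
Track C: 176,400 × 2,880 × 3 × 4 = 6,096,384,000 bytes.
Track D: 384,000 × 2,880 × 3 × 1 = 3,317,760,000 bytes.
Track E: 36,000 × 2,880 × 2 × 2 = 414,720,000 bytes.
Track F: 96,000 × 2,880 × 4 × 6 = 6,635,520,000 bytes.
Total = 19,920,384,000 bytes = 19.9 GB.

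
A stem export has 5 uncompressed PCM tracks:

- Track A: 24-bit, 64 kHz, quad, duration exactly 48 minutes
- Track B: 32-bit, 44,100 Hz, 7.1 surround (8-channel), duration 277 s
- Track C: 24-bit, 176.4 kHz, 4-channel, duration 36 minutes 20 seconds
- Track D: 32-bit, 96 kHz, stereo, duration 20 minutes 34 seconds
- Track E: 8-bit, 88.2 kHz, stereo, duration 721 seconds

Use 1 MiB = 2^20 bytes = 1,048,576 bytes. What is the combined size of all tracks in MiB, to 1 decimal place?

7908.1 MiB

Track A: exactly 48 minutes = 2,880 s; 64,000 × 2,880 × 3 × 4 = 2,211,840,000 bytes.
Track B: 44,100 × 277 × 4 × 8 = 390,902,400 bytes.
Track C: 36 minutes 20 seconds = 2,180 s; 176,400 × 2,180 × 3 × 4 = 4,614,624,000 bytes.
Track D: 20 minutes 34 seconds = 1,234 s; 96,000 × 1,234 × 4 × 2 = 947,712,000 bytes.
Track E: 88,200 × 721 × 1 × 2 = 127,184,400 bytes.
Total = 8,292,262,800 bytes = 7908.1 MiB.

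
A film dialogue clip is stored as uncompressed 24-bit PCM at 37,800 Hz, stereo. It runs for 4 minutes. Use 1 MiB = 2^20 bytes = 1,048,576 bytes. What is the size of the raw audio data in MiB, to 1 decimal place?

Duration = 4 minutes = 240 s.
Bytes = 37,800 samples/s × 240 s × 3 bytes/sample × 2 ch = 54,432,000 bytes.
54,432,000 / 1,048,576 = 51.9 MiB.

51.9 MiB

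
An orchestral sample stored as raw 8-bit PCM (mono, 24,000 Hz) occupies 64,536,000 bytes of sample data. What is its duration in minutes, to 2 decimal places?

Byte rate = 24,000 × 1 × 1 = 24,000 bytes/s.
Duration = 64,536,000 / 24,000 = 2,689 s.
2,689 s / 60 = 44.82 minutes.

44.82 minutes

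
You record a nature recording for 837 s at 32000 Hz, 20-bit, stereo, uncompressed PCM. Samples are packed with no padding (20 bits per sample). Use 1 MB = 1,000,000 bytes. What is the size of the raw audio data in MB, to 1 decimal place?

133.9 MB

Bits = 32,000 × 837 × 20 × 2 = 1,071,360,000 bits = 133,920,000 bytes.
133,920,000 / 1,000,000 = 133.9 MB.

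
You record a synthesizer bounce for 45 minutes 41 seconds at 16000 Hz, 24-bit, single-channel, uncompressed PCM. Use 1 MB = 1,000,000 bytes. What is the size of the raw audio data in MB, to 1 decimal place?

131.6 MB

Duration = 45 minutes 41 seconds = 2,741 s.
Bytes = 16,000 samples/s × 2,741 s × 3 bytes/sample × 1 ch = 131,568,000 bytes.
131,568,000 / 1,000,000 = 131.6 MB.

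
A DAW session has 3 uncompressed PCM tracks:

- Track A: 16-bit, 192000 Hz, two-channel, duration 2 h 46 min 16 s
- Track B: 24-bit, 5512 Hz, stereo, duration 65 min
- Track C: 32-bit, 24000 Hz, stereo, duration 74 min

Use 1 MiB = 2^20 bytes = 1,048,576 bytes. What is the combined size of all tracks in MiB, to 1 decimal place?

8242.6 MiB

Track A: 2 h 46 min 16 s = 9,976 s; 192,000 × 9,976 × 2 × 2 = 7,661,568,000 bytes.
Track B: 65 min = 3,900 s; 5,512 × 3,900 × 3 × 2 = 128,980,800 bytes.
Track C: 74 min = 4,440 s; 24,000 × 4,440 × 4 × 2 = 852,480,000 bytes.
Total = 8,643,028,800 bytes = 8242.6 MiB.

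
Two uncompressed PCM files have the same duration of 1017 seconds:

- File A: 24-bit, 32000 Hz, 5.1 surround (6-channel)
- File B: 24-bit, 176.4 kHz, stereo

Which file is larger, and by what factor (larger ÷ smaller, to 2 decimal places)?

File A: 32,000 × 3 × 6 = 576,000 bytes/s.
File B: 176,400 × 3 × 2 = 1,058,400 bytes/s.
File B is larger; ratio = 1,076,392,800 / 585,792,000 = 1.84.

File B, by a factor of 1.84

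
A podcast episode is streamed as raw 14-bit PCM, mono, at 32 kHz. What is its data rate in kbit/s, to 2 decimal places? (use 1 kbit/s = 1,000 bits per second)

Bit rate = 32,000 × 14 × 1 = 448,000 bits/s.
= 448.00 kbit/s.

448.00 kbit/s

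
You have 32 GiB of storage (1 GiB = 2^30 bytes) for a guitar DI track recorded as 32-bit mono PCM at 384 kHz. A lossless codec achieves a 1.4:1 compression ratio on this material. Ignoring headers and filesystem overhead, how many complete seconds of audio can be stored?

31,317 seconds

Uncompressed byte rate = 384,000 × 4 × 1 = 1,536,000 bytes/s.
After 1.4:1 compression, effective rate ≈ 1097142.86 bytes/s.
Capacity = 32 × 1,073,741,824 = 34,359,738,368 bytes.
34,359,738,368 / effective rate ≈ 31317.47 s → 31,317 seconds.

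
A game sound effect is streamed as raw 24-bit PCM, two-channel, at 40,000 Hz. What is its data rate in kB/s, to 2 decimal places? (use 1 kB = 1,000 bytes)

Bit rate = 40,000 × 24 × 2 = 1,920,000 bits/s.
1,920,000 / 8 = 240,000 B/s = 240.00 kB/s.

240.00 kB/s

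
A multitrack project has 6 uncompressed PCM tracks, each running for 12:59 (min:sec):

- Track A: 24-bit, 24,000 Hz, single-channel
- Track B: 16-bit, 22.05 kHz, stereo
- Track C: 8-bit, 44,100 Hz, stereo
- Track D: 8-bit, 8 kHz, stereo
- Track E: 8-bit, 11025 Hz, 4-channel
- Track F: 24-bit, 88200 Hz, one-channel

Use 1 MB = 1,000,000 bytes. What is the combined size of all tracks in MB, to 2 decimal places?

446.44 MB

12:59 (min:sec) = 779 s.
Track A: 24,000 × 779 × 3 × 1 = 56,088,000 bytes.
Track B: 22,050 × 779 × 2 × 2 = 68,707,800 bytes.
Track C: 44,100 × 779 × 1 × 2 = 68,707,800 bytes.
Track D: 8,000 × 779 × 1 × 2 = 12,464,000 bytes.
Track E: 11,025 × 779 × 1 × 4 = 34,353,900 bytes.
Track F: 88,200 × 779 × 3 × 1 = 206,123,400 bytes.
Total = 446,444,900 bytes = 446.44 MB.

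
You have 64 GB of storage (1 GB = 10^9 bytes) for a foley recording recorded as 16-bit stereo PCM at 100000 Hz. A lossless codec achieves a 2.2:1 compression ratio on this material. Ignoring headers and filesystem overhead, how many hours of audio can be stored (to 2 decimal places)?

Uncompressed byte rate = 100,000 × 2 × 2 = 400,000 bytes/s.
After 2.2:1 compression, effective rate ≈ 181818.18 bytes/s.
Capacity = 64 × 1,000,000,000 = 64,000,000,000 bytes.
64,000,000,000 / effective rate ≈ 352000 s → 97.78 hours.

97.78 hours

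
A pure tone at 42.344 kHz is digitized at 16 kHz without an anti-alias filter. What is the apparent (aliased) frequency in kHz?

5.656 kHz

Nyquist = 16,000/2 = 8,000 Hz; 42,344 Hz exceeds it.
Alias = |42,344 − 3×16,000| = |42,344 − 48,000| = 5,656 Hz = 5.656 kHz.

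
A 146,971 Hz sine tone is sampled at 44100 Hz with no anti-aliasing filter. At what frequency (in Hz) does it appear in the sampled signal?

14,671 Hz

Nyquist = 44,100/2 = 22,050 Hz; 146,971 Hz exceeds it.
Alias = |146,971 − 3×44,100| = |146,971 − 132,300| = 14,671 Hz.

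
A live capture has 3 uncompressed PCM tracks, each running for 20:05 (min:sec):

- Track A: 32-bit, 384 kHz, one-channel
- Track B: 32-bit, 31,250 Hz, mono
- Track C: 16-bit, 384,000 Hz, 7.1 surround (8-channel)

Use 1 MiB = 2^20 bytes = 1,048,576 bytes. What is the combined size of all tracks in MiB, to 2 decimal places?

20:05 (min:sec) = 1,205 s.
Track A: 384,000 × 1,205 × 4 × 1 = 1,850,880,000 bytes.
Track B: 31,250 × 1,205 × 4 × 1 = 150,625,000 bytes.
Track C: 384,000 × 1,205 × 2 × 8 = 7,403,520,000 bytes.
Total = 9,405,025,000 bytes = 8969.33 MiB.

8969.33 MiB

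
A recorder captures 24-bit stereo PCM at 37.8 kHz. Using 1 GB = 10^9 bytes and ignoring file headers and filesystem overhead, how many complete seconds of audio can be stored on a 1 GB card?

4,409 seconds

Uncompressed byte rate = 37,800 × 3 × 2 = 226,800 bytes/s.
Capacity = 1 × 1,000,000,000 = 1,000,000,000 bytes.
1,000,000,000 / 226,800 ≈ 4409.17 s → 4,409 seconds.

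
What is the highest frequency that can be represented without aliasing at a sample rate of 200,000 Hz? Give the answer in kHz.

Nyquist frequency = sample rate / 2 = 200,000 / 2 = 100 kHz.

100 kHz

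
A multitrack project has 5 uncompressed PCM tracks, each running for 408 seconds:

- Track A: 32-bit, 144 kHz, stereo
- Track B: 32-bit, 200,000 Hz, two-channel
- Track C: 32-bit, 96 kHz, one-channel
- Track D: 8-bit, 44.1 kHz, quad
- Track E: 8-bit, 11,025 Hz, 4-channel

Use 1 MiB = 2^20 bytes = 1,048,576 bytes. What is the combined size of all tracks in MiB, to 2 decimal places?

Track A: 144,000 × 408 × 4 × 2 = 470,016,000 bytes.
Track B: 200,000 × 408 × 4 × 2 = 652,800,000 bytes.
Track C: 96,000 × 408 × 4 × 1 = 156,672,000 bytes.
Track D: 44,100 × 408 × 1 × 4 = 71,971,200 bytes.
Track E: 11,025 × 408 × 1 × 4 = 17,992,800 bytes.
Total = 1,369,452,000 bytes = 1306.01 MiB.

1306.01 MiB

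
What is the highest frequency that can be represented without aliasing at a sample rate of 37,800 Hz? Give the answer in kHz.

Nyquist frequency = sample rate / 2 = 37,800 / 2 = 18.9 kHz.

18.9 kHz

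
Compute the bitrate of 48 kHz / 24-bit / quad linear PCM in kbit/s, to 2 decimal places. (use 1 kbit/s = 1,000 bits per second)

Bit rate = 48,000 × 24 × 4 = 4,608,000 bits/s.
= 4608.00 kbit/s.

4608.00 kbit/s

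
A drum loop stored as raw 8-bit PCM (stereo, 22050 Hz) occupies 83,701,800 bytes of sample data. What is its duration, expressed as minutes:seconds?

31:38

Byte rate = 22,050 × 1 × 2 = 44,100 bytes/s.
Duration = 83,701,800 / 44,100 = 1,898 s.
1,898 s = 31:38.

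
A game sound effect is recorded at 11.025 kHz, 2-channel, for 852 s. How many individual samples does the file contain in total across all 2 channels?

18,786,600 samples

11,025 × 852 s × 2 ch = 18,786,600 samples.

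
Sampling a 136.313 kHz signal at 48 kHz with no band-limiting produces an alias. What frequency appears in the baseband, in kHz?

Nyquist = 48,000/2 = 24,000 Hz; 136,313 Hz exceeds it.
Alias = |136,313 − 3×48,000| = |136,313 − 144,000| = 7,687 Hz = 7.687 kHz.

7.687 kHz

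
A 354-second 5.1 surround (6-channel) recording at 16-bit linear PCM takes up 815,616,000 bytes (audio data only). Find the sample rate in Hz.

Bytes = sample_rate × seconds × bytes_per_sample × channels.
sample_rate = 815,616,000 / (354 × 2 × 6) = 815,616,000 / 4,248 = 192,000 Hz.

192,000 Hz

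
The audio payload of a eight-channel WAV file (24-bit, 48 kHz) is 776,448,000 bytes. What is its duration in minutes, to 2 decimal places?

Byte rate = 48,000 × 3 × 8 = 1,152,000 bytes/s.
Duration = 776,448,000 / 1,152,000 = 674 s.
674 s / 60 = 11.23 minutes.

11.23 minutes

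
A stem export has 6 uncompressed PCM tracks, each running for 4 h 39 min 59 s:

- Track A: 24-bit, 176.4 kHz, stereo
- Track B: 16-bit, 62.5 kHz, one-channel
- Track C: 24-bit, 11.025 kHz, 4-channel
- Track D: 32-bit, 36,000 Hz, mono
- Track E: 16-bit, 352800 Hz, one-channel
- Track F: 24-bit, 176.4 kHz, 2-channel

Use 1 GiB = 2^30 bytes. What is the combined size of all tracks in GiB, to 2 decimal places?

50.44 GiB

4 h 39 min 59 s = 16,799 s.
Track A: 176,400 × 16,799 × 3 × 2 = 17,780,061,600 bytes.
Track B: 62,500 × 16,799 × 2 × 1 = 2,099,875,000 bytes.
Track C: 11,025 × 16,799 × 3 × 4 = 2,222,507,700 bytes.
Track D: 36,000 × 16,799 × 4 × 1 = 2,419,056,000 bytes.
Track E: 352,800 × 16,799 × 2 × 1 = 11,853,374,400 bytes.
Track F: 176,400 × 16,799 × 3 × 2 = 17,780,061,600 bytes.
Total = 54,154,936,300 bytes = 50.44 GiB.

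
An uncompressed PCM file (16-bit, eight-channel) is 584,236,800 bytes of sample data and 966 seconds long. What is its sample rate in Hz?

Bytes = sample_rate × seconds × bytes_per_sample × channels.
sample_rate = 584,236,800 / (966 × 2 × 8) = 584,236,800 / 15,456 = 37,800 Hz.

37,800 Hz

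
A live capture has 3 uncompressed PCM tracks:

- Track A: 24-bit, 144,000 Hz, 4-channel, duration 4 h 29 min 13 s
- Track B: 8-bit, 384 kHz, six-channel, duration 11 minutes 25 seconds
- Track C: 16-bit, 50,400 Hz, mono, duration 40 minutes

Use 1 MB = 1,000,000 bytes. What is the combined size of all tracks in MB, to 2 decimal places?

29732.54 MB

Track A: 4 h 29 min 13 s = 16,153 s; 144,000 × 16,153 × 3 × 4 = 27,912,384,000 bytes.
Track B: 11 minutes 25 seconds = 685 s; 384,000 × 685 × 1 × 6 = 1,578,240,000 bytes.
Track C: 40 minutes = 2,400 s; 50,400 × 2,400 × 2 × 1 = 241,920,000 bytes.
Total = 29,732,544,000 bytes = 29732.54 MB.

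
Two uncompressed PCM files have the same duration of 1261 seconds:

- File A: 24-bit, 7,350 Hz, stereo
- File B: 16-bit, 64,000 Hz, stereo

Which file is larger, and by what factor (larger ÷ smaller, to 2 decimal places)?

File B, by a factor of 5.80

File A: 7,350 × 3 × 2 = 44,100 bytes/s.
File B: 64,000 × 2 × 2 = 256,000 bytes/s.
File B is larger; ratio = 322,816,000 / 55,610,100 = 5.80.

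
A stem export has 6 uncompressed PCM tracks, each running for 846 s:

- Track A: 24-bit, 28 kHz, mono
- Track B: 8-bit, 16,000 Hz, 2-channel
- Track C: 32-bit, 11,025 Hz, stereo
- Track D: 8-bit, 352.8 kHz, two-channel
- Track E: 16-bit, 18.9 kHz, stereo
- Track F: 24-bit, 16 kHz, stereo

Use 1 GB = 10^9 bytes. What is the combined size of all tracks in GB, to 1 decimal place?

Track A: 28,000 × 846 × 3 × 1 = 71,064,000 bytes.
Track B: 16,000 × 846 × 1 × 2 = 27,072,000 bytes.
Track C: 11,025 × 846 × 4 × 2 = 74,617,200 bytes.
Track D: 352,800 × 846 × 1 × 2 = 596,937,600 bytes.
Track E: 18,900 × 846 × 2 × 2 = 63,957,600 bytes.
Track F: 16,000 × 846 × 3 × 2 = 81,216,000 bytes.
Total = 914,864,400 bytes = 0.9 GB.

0.9 GB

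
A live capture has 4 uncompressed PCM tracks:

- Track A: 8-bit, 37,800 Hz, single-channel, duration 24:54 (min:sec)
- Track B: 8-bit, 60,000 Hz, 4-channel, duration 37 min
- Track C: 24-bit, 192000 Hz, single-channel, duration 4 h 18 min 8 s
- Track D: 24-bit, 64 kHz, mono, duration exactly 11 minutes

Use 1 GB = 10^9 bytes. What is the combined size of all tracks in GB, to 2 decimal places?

Track A: 24:54 (min:sec) = 1,494 s; 37,800 × 1,494 × 1 × 1 = 56,473,200 bytes.
Track B: 37 min = 2,220 s; 60,000 × 2,220 × 1 × 4 = 532,800,000 bytes.
Track C: 4 h 18 min 8 s = 15,488 s; 192,000 × 15,488 × 3 × 1 = 8,921,088,000 bytes.
Track D: exactly 11 minutes = 660 s; 64,000 × 660 × 3 × 1 = 126,720,000 bytes.
Total = 9,637,081,200 bytes = 9.64 GB.

9.64 GB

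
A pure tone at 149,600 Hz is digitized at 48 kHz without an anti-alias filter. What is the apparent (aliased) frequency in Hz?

5,600 Hz

Nyquist = 48,000/2 = 24,000 Hz; 149,600 Hz exceeds it.
Alias = |149,600 − 3×48,000| = |149,600 − 144,000| = 5,600 Hz.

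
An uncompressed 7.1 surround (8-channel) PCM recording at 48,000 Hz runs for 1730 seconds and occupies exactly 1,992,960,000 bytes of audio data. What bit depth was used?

Bytes per sample = 1,992,960,000 / (48,000 × 1,730 × 8) = 1,992,960,000 / 664,320,000 = 3.
Bit depth = 3 × 8 = 24 bits.

24 bits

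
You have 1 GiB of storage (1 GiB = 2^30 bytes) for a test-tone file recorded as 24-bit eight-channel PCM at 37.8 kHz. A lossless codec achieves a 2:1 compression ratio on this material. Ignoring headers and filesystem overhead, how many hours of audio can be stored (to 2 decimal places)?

0.66 hours

Uncompressed byte rate = 37,800 × 3 × 8 = 907,200 bytes/s.
After 2:1 compression, effective rate ≈ 453600 bytes/s.
Capacity = 1 × 1,073,741,824 = 1,073,741,824 bytes.
1,073,741,824 / effective rate ≈ 2367.16 s → 0.66 hours.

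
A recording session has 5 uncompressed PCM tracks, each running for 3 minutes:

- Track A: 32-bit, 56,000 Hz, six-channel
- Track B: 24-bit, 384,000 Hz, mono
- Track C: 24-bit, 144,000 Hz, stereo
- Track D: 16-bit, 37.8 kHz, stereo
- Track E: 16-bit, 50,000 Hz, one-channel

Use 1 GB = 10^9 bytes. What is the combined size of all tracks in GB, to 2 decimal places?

0.65 GB

3 minutes = 180 s.
Track A: 56,000 × 180 × 4 × 6 = 241,920,000 bytes.
Track B: 384,000 × 180 × 3 × 1 = 207,360,000 bytes.
Track C: 144,000 × 180 × 3 × 2 = 155,520,000 bytes.
Track D: 37,800 × 180 × 2 × 2 = 27,216,000 bytes.
Track E: 50,000 × 180 × 2 × 1 = 18,000,000 bytes.
Total = 650,016,000 bytes = 0.65 GB.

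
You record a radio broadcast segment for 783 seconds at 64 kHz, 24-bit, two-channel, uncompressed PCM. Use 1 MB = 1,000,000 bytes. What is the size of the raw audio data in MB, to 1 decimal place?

300.7 MB

Bytes = 64,000 samples/s × 783 s × 3 bytes/sample × 2 ch = 300,672,000 bytes.
300,672,000 / 1,000,000 = 300.7 MB.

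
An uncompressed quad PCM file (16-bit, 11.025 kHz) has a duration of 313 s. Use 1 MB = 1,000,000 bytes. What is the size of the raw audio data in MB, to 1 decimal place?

Bytes = 11,025 samples/s × 313 s × 2 bytes/sample × 4 ch = 27,606,600 bytes.
27,606,600 / 1,000,000 = 27.6 MB.

27.6 MB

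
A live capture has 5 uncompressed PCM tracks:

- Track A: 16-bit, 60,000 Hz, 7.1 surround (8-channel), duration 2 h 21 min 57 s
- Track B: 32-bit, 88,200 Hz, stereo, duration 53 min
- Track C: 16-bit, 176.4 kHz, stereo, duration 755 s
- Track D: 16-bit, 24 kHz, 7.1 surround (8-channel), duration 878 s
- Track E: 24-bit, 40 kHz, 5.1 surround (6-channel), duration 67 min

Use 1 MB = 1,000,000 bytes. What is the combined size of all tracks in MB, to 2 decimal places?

Track A: 2 h 21 min 57 s = 8,517 s; 60,000 × 8,517 × 2 × 8 = 8,176,320,000 bytes.
Track B: 53 min = 3,180 s; 88,200 × 3,180 × 4 × 2 = 2,243,808,000 bytes.
Track C: 176,400 × 755 × 2 × 2 = 532,728,000 bytes.
Track D: 24,000 × 878 × 2 × 8 = 337,152,000 bytes.
Track E: 67 min = 4,020 s; 40,000 × 4,020 × 3 × 6 = 2,894,400,000 bytes.
Total = 14,184,408,000 bytes = 14184.41 MB.

14184.41 MB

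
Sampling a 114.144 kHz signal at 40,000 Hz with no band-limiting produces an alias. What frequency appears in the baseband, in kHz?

5.856 kHz

Nyquist = 40,000/2 = 20,000 Hz; 114,144 Hz exceeds it.
Alias = |114,144 − 3×40,000| = |114,144 − 120,000| = 5,856 Hz = 5.856 kHz.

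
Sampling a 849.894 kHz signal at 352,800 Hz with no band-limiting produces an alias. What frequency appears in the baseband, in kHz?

144.294 kHz

Nyquist = 352,800/2 = 176,400 Hz; 849,894 Hz exceeds it.
Alias = |849,894 − 2×352,800| = |849,894 − 705,600| = 144,294 Hz = 144.294 kHz.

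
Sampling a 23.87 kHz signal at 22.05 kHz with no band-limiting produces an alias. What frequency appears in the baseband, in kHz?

1.82 kHz

Nyquist = 22,050/2 = 11,025 Hz; 23,870 Hz exceeds it.
Alias = |23,870 − 1×22,050| = |23,870 − 22,050| = 1,820 Hz = 1.82 kHz.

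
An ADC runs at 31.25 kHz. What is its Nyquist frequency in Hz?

15,625 Hz

Nyquist frequency = sample rate / 2 = 31,250 / 2 = 15,625 Hz.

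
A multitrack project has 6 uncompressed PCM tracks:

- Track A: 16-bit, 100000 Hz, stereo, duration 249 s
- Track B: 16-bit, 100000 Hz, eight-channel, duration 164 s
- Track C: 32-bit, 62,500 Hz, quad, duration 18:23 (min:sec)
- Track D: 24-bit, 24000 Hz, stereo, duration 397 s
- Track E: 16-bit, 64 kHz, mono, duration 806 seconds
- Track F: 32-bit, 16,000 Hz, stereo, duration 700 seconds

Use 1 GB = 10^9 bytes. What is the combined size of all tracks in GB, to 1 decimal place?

1.7 GB

Track A: 100,000 × 249 × 2 × 2 = 99,600,000 bytes.
Track B: 100,000 × 164 × 2 × 8 = 262,400,000 bytes.
Track C: 18:23 (min:sec) = 1,103 s; 62,500 × 1,103 × 4 × 4 = 1,103,000,000 bytes.
Track D: 24,000 × 397 × 3 × 2 = 57,168,000 bytes.
Track E: 64,000 × 806 × 2 × 1 = 103,168,000 bytes.
Track F: 16,000 × 700 × 4 × 2 = 89,600,000 bytes.
Total = 1,714,936,000 bytes = 1.7 GB.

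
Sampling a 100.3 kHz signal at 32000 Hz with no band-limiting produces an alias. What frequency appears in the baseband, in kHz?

4.3 kHz

Nyquist = 32,000/2 = 16,000 Hz; 100,300 Hz exceeds it.
Alias = |100,300 − 3×32,000| = |100,300 − 96,000| = 4,300 Hz = 4.3 kHz.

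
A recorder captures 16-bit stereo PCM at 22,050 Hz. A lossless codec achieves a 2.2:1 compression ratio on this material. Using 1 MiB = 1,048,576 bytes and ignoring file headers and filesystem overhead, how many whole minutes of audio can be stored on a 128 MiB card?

55 minutes

Uncompressed byte rate = 22,050 × 2 × 2 = 88,200 bytes/s.
After 2.2:1 compression, effective rate ≈ 40090.91 bytes/s.
Capacity = 128 × 1,048,576 = 134,217,728 bytes.
134,217,728 / effective rate ≈ 3347.83 s → 55 minutes.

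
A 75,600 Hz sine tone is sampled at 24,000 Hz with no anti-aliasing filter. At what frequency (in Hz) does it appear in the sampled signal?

Nyquist = 24,000/2 = 12,000 Hz; 75,600 Hz exceeds it.
Alias = |75,600 − 3×24,000| = |75,600 − 72,000| = 3,600 Hz.

3,600 Hz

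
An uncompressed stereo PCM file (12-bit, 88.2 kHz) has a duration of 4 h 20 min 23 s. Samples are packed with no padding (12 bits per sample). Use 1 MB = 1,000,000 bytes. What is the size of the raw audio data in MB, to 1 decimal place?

Duration = 4 h 20 min 23 s = 15,623 s.
Bits = 88,200 × 15,623 × 12 × 2 = 33,070,766,400 bits = 4,133,845,800 bytes.
4,133,845,800 / 1,000,000 = 4133.8 MB.

4133.8 MB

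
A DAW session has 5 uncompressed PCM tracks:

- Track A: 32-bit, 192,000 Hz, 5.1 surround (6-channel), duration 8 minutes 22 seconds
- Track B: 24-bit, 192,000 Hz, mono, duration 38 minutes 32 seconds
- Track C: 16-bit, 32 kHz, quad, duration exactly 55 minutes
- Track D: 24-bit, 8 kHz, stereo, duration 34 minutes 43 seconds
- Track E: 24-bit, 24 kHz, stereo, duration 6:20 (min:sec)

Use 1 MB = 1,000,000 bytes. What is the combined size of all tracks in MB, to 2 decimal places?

4644.43 MB

Track A: 8 minutes 22 seconds = 502 s; 192,000 × 502 × 4 × 6 = 2,313,216,000 bytes.
Track B: 38 minutes 32 seconds = 2,312 s; 192,000 × 2,312 × 3 × 1 = 1,331,712,000 bytes.
Track C: exactly 55 minutes = 3,300 s; 32,000 × 3,300 × 2 × 4 = 844,800,000 bytes.
Track D: 34 minutes 43 seconds = 2,083 s; 8,000 × 2,083 × 3 × 2 = 99,984,000 bytes.
Track E: 6:20 (min:sec) = 380 s; 24,000 × 380 × 3 × 2 = 54,720,000 bytes.
Total = 4,644,432,000 bytes = 4644.43 MB.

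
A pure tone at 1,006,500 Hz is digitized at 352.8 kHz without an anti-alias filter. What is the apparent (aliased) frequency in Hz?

Nyquist = 352,800/2 = 176,400 Hz; 1,006,500 Hz exceeds it.
Alias = |1,006,500 − 3×352,800| = |1,006,500 − 1,058,400| = 51,900 Hz.

51,900 Hz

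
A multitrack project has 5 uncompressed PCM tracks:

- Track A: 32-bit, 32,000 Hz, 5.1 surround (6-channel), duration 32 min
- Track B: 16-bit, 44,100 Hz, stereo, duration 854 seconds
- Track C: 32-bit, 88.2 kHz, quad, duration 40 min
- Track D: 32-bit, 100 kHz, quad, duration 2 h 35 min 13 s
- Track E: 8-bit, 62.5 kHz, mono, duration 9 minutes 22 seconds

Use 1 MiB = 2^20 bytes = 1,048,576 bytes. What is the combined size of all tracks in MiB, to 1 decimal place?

Track A: 32 min = 1,920 s; 32,000 × 1,920 × 4 × 6 = 1,474,560,000 bytes.
Track B: 44,100 × 854 × 2 × 2 = 150,645,600 bytes.
Track C: 40 min = 2,400 s; 88,200 × 2,400 × 4 × 4 = 3,386,880,000 bytes.
Track D: 2 h 35 min 13 s = 9,313 s; 100,000 × 9,313 × 4 × 4 = 14,900,800,000 bytes.
Track E: 9 minutes 22 seconds = 562 s; 62,500 × 562 × 1 × 1 = 35,125,000 bytes.
Total = 19,948,010,600 bytes = 19023.9 MiB.

19023.9 MiB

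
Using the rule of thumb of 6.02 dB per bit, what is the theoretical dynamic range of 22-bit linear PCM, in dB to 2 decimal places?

132.44 dB

22 × 6.02 = 132.44 dB.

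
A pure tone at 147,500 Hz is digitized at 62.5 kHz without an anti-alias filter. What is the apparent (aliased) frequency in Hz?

Nyquist = 62,500/2 = 31,250 Hz; 147,500 Hz exceeds it.
Alias = |147,500 − 2×62,500| = |147,500 − 125,000| = 22,500 Hz.

22,500 Hz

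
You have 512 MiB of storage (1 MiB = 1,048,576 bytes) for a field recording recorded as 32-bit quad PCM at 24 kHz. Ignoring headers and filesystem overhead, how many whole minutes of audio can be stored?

Uncompressed byte rate = 24,000 × 4 × 4 = 384,000 bytes/s.
Capacity = 512 × 1,048,576 = 536,870,912 bytes.
536,870,912 / 384,000 ≈ 1398.1 s → 23 minutes.

23 minutes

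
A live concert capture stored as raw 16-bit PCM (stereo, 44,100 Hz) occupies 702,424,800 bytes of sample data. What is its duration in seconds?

3,982 seconds

Byte rate = 44,100 × 2 × 2 = 176,400 bytes/s.
Duration = 702,424,800 / 176,400 = 3,982 s.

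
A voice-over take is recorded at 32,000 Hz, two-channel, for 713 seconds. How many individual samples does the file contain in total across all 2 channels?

45,632,000 samples

32,000 × 713 s × 2 ch = 45,632,000 samples.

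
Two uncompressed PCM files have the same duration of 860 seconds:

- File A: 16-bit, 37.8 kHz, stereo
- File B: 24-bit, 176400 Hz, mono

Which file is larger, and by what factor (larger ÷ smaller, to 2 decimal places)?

File A: 37,800 × 2 × 2 = 151,200 bytes/s.
File B: 176,400 × 3 × 1 = 529,200 bytes/s.
File B is larger; ratio = 455,112,000 / 130,032,000 = 3.50.

File B, by a factor of 3.50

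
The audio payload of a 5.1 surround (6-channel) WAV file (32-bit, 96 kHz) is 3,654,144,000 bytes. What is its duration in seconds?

Byte rate = 96,000 × 4 × 6 = 2,304,000 bytes/s.
Duration = 3,654,144,000 / 2,304,000 = 1,586 s.

1,586 seconds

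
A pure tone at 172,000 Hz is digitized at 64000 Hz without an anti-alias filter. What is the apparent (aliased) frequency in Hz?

20,000 Hz

Nyquist = 64,000/2 = 32,000 Hz; 172,000 Hz exceeds it.
Alias = |172,000 − 3×64,000| = |172,000 − 192,000| = 20,000 Hz.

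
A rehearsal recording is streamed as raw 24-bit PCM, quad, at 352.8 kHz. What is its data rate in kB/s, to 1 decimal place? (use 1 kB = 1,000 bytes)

4233.6 kB/s

Bit rate = 352,800 × 24 × 4 = 33,868,800 bits/s.
33,868,800 / 8 = 4,233,600 B/s = 4233.6 kB/s.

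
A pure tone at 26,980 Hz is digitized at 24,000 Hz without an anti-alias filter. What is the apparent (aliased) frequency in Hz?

Nyquist = 24,000/2 = 12,000 Hz; 26,980 Hz exceeds it.
Alias = |26,980 − 1×24,000| = |26,980 − 24,000| = 2,980 Hz.

2,980 Hz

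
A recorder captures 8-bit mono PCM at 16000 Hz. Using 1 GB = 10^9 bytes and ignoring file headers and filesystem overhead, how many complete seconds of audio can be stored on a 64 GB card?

Uncompressed byte rate = 16,000 × 1 × 1 = 16,000 bytes/s.
Capacity = 64 × 1,000,000,000 = 64,000,000,000 bytes.
64,000,000,000 / 16,000 ≈ 4000000 s → 4,000,000 seconds.

4,000,000 seconds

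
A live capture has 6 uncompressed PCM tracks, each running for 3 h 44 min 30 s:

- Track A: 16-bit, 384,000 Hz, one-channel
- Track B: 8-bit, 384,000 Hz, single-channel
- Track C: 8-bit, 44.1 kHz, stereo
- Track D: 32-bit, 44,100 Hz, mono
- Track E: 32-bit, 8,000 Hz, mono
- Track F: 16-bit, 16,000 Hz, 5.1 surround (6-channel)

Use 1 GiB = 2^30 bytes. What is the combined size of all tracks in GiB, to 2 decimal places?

3 h 44 min 30 s = 13,470 s.
Track A: 384,000 × 13,470 × 2 × 1 = 10,344,960,000 bytes.
Track B: 384,000 × 13,470 × 1 × 1 = 5,172,480,000 bytes.
Track C: 44,100 × 13,470 × 1 × 2 = 1,188,054,000 bytes.
Track D: 44,100 × 13,470 × 4 × 1 = 2,376,108,000 bytes.
Track E: 8,000 × 13,470 × 4 × 1 = 431,040,000 bytes.
Track F: 16,000 × 13,470 × 2 × 6 = 2,586,240,000 bytes.
Total = 22,098,882,000 bytes = 20.58 GiB.

20.58 GiB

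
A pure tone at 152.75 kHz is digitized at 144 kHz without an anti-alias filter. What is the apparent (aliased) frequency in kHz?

Nyquist = 144,000/2 = 72,000 Hz; 152,750 Hz exceeds it.
Alias = |152,750 − 1×144,000| = |152,750 − 144,000| = 8,750 Hz = 8.75 kHz.

8.75 kHz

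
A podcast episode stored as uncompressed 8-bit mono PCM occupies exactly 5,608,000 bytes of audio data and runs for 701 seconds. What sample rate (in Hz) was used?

8,000 Hz

Bytes = sample_rate × seconds × bytes_per_sample × channels.
sample_rate = 5,608,000 / (701 × 1 × 1) = 5,608,000 / 701 = 8,000 Hz.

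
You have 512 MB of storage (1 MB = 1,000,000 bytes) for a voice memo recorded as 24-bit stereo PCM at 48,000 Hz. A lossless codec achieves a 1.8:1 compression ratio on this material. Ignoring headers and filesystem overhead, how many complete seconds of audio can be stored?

3,200 seconds

Uncompressed byte rate = 48,000 × 3 × 2 = 288,000 bytes/s.
After 1.8:1 compression, effective rate ≈ 160000 bytes/s.
Capacity = 512 × 1,000,000 = 512,000,000 bytes.
512,000,000 / effective rate ≈ 3200 s → 3,200 seconds.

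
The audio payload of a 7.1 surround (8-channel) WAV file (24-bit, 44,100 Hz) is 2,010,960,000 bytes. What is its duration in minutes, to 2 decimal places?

Byte rate = 44,100 × 3 × 8 = 1,058,400 bytes/s.
Duration = 2,010,960,000 / 1,058,400 = 1,900 s.
1,900 s / 60 = 31.67 minutes.

31.67 minutes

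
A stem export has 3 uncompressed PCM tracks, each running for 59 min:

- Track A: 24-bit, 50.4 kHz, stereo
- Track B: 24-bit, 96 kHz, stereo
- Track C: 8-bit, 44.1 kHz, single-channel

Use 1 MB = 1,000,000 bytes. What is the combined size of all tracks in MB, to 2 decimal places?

59 min = 3,540 s.
Track A: 50,400 × 3,540 × 3 × 2 = 1,070,496,000 bytes.
Track B: 96,000 × 3,540 × 3 × 2 = 2,039,040,000 bytes.
Track C: 44,100 × 3,540 × 1 × 1 = 156,114,000 bytes.
Total = 3,265,650,000 bytes = 3265.65 MB.

3265.65 MB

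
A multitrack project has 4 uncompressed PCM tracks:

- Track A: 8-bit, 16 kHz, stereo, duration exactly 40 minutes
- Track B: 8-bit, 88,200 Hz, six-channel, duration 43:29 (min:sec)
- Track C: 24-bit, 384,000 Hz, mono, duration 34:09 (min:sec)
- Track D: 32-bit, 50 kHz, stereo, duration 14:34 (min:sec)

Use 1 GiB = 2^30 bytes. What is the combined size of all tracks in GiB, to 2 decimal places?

Track A: exactly 40 minutes = 2,400 s; 16,000 × 2,400 × 1 × 2 = 76,800,000 bytes.
Track B: 43:29 (min:sec) = 2,609 s; 88,200 × 2,609 × 1 × 6 = 1,380,682,800 bytes.
Track C: 34:09 (min:sec) = 2,049 s; 384,000 × 2,049 × 3 × 1 = 2,360,448,000 bytes.
Track D: 14:34 (min:sec) = 874 s; 50,000 × 874 × 4 × 2 = 349,600,000 bytes.
Total = 4,167,530,800 bytes = 3.88 GiB.

3.88 GiB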